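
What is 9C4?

126

C(9,4) = (9·8·7·6) / 4! = 3024 / 24 = 126.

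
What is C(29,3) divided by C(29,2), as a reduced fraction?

9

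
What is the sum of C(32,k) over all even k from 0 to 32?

Even-k terms of row 32 sum to 2^31 = 2147483648.

2147483648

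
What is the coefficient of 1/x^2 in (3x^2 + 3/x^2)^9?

2480058

General term: C(9,j)·(3x^2)^j·(3/x^2)^(9-j), with x-exponent 2j − 2(9−j) = 4j − 18.
Set 4j − 18 = -2: j = 4.
C(9,4) = 126; 3^4 = 81; 3^5 = 243.
Coefficient = 126 · 81 · 243 = 2480058.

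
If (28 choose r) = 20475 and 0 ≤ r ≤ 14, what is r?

4

C(28,r) increases on 0 ≤ r ≤ 14. C(28,3) = 3276 and C(28,4) = 20475, so r = 4.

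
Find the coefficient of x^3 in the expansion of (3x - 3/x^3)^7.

-15309

General term: C(7,j)·(3x)^j·(-3/x^3)^(7-j), with x-exponent 1j − 3(7−j) = 4j − 21.
Set 4j − 21 = 3: j = 6.
C(7,6) = 7; 3^6 = 729; (-3)^1 = -3.
Coefficient = 7 · 729 · (-3) = -15309.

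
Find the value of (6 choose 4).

C(6,4) = C(6,2) by symmetry.
C(6,2) = (6·5) / 2! = 30 / 2 = 15.

15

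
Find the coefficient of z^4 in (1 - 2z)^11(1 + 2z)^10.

720

Coefficient of z^4 = Σ_{j} C(11,j)·(-2)^j·C(10,4-j)·2^(4-j) for j from 0 to 4.
= 3360 + (-21120) + 39600 + (-26400) + 5280 = 720.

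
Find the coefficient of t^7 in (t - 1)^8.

-8

The general term is C(8,j)·(t)^j·(-1)^(8-j); the t^7 term has j = 7.
C(8,7) = 8.
Coefficient = C(8,7) · (-1)^1 = 8 · (-1) = -8.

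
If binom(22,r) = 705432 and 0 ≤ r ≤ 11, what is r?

11

C(22,r) increases on 0 ≤ r ≤ 11. C(22,10) = 646646 and C(22,11) = 705432, so r = 11.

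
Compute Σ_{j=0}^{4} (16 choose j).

1 + 16 + 120 + 560 + 1820 = 2517.

2517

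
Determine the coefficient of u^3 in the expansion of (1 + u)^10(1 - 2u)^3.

Coefficient of u^3 = Σ_{j} C(10,j)·1^j·C(3,3-j)·(-2)^(3-j) for j from 0 to 3.
= (-8) + 120 + (-270) + 120 = -38.

-38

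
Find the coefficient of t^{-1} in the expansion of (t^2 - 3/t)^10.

General term: C(10,j)·(t^2)^j·(-3/t)^(10-j), with t-exponent 2j − 1(10−j) = 3j − 10.
Set 3j − 10 = -1: j = 3.
C(10,3) = 120; 1^3 = 1; (-3)^7 = -2187.
Coefficient = 120 · 1 · (-2187) = -262440.

-262440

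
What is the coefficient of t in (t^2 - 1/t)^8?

-56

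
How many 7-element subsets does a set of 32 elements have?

C(32,7) = (32·31·30·29·28·27·26) / 7! = 16963914240 / 5040 = 3365856.

3365856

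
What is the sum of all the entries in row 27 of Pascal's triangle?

134217728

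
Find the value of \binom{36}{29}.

C(36,29) = C(36,7) by symmetry.
C(36,7) = (36·35·34·33·32·31·30) / 7! = 42072307200 / 5040 = 8347680.

8347680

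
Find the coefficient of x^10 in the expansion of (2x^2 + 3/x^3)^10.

General term: C(10,j)·(2x^2)^j·(3/x^3)^(10-j), with x-exponent 2j − 3(10−j) = 5j − 30.
Set 5j − 30 = 10: j = 8.
C(10,8) = 45; 2^8 = 256; 3^2 = 9.
Coefficient = 45 · 256 · 9 = 103680.

103680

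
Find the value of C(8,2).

C(8,2) = (8·7) / 2! = 56 / 2 = 28.

28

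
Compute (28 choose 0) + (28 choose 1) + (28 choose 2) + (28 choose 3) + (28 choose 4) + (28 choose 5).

122438

1 + 28 + 378 + 3276 + 20475 + 98280 = 122438.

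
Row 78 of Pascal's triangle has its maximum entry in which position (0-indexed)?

39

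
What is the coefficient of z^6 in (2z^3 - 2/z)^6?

General term: C(6,j)·(2z^3)^j·(-2/z)^(6-j), with z-exponent 3j − 1(6−j) = 4j − 6.
Set 4j − 6 = 6: j = 3.
C(6,3) = 20; 2^3 = 8; (-2)^3 = -8.
Coefficient = 20 · 8 · (-8) = -1280.

-1280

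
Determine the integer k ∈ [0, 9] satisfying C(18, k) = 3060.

4

C(18,k) increases on 0 ≤ k ≤ 9. C(18,3) = 816 and C(18,4) = 3060, so k = 4.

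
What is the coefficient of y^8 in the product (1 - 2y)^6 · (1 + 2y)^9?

Coefficient of y^8 = Σ_{j} C(6,j)·(-2)^j·C(9,8-j)·2^(8-j) for j from 0 to 6.
= 2304 + (-55296) + 322560 + (-645120) + 483840 + (-129024) + 9216 = -11520.

-11520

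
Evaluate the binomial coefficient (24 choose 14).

1961256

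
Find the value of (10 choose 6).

210

C(10,6) = C(10,4) by symmetry.
C(10,4) = (10·9·8·7) / 4! = 5040 / 24 = 210.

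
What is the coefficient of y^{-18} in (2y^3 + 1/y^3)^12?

General term: C(12,j)·(2y^3)^j·(1/y^3)^(12-j), with y-exponent 3j − 3(12−j) = 6j − 36.
Set 6j − 36 = -18: j = 3.
C(12,3) = 220; 2^3 = 8; 1^9 = 1.
Coefficient = 220 · 8 · 1 = 1760.

1760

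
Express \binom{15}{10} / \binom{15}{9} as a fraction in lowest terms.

3/5

C(n,k+1)/C(n,k) = (n−k)/(k+1) = (15−9)/(9+1) = 6/10 = 3/5.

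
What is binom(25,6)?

177100

C(25,6) = (25·24·23·22·21·20) / 6! = 127512000 / 720 = 177100.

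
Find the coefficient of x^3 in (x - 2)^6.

-160

The general term is C(6,j)·(x)^j·(-2)^(6-j); the x^3 term has j = 3.
C(6,3) = 20.
Coefficient = C(6,3) · (-2)^3 = 20 · (-8) = -160.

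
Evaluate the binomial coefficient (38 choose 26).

2707475148

C(38,26) = C(38,12) by symmetry.
C(38,12) = (38·37·36·35·34·33·32·31·30·29·28·27) / 12! = 1296884927852236800 / 479001600 = 2707475148.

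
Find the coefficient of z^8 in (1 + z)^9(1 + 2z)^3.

Coefficient of z^8 = Σ_{j} C(9,j)·1^j·C(3,8-j)·2^(8-j) for j from 5 to 8.
= 1008 + 1008 + 216 + 9 = 2241.

2241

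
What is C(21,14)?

116280

C(21,14) = C(21,7) by symmetry.
C(21,7) = (21·20·19·18·17·16·15) / 7! = 586051200 / 5040 = 116280.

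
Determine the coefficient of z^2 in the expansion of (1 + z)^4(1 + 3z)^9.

438

Coefficient of z^2 = Σ_{j} C(4,j)·1^j·C(9,2-j)·3^(2-j) for j from 0 to 2.
= 324 + 108 + 6 = 438.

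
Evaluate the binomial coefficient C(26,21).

65780

C(26,21) = C(26,5) by symmetry.
C(26,5) = (26·25·24·23·22) / 5! = 7893600 / 120 = 65780.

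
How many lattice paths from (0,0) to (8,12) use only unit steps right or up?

Each path is a sequence of 20 steps with 8 rights: C(20,8) = 125970.

125970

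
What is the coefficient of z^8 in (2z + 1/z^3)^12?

General term: C(12,j)·(2z)^j·(1/z^3)^(12-j), with z-exponent 1j − 3(12−j) = 4j − 36.
Set 4j − 36 = 8: j = 11.
C(12,11) = 12; 2^11 = 2048; 1^1 = 1.
Coefficient = 12 · 2048 · 1 = 24576.

24576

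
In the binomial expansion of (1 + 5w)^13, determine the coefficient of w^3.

The general term is C(13,j)·(1)^j·(5w)^(13-j); the w^3 term has j = 10.
C(13,10) = 286.
Coefficient = C(13,10) · 5^3 = 286 · 125 = 35750.

35750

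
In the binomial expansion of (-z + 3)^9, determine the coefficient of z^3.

The general term is C(9,j)·(-z)^j·(3)^(9-j); the z^3 term has j = 3.
C(9,3) = 84.
Coefficient = C(9,3) · (-1)^3 · 3^6 = 84 · (-1) · 729 = -61236.

-61236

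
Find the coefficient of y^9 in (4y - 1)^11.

14417920

The general term is C(11,j)·(4y)^j·(-1)^(11-j); the y^9 term has j = 9.
C(11,9) = 55.
Coefficient = C(11,9) · 4^9 = 55 · 262144 = 14417920.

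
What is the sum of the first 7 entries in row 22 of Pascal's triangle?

110056

1 + 22 + 231 + 1540 + 7315 + 26334 + 74613 = 110056.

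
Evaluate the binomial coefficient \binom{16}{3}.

560

C(16,3) = (16·15·14) / 3! = 3360 / 6 = 560.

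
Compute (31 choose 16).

300540195

C(31,16) = C(31,15) by symmetry.
C(31,15) = (31·30·29·28·27·26·25·24·23·22·21·20·19·18·17) / 15! = 393008709555221760000 / 1307674368000 = 300540195.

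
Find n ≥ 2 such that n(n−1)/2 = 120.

n(n−1)/2 = 120 ⇒ n(n−1) = 240. Since 16·15 = 240, n = 16.

16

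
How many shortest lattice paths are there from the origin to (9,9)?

48620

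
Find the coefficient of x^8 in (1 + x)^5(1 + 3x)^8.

464103

Coefficient of x^8 = Σ_{j} C(5,j)·1^j·C(8,8-j)·3^(8-j) for j from 0 to 5.
= 6561 + 87480 + 204120 + 136080 + 28350 + 1512 = 464103.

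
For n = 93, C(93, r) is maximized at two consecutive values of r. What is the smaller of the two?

46

For odd n = 93, C(93,r) peaks at r = (n−1)/2 and (n+1)/2; the smaller is 46.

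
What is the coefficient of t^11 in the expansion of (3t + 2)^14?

The general term is C(14,j)·(3t)^j·(2)^(14-j); the t^11 term has j = 11.
C(14,11) = 364.
Coefficient = C(14,11) · 3^11 · 2^3 = 364 · 177147 · 8 = 515852064.

515852064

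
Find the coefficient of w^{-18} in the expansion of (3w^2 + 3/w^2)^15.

6528752685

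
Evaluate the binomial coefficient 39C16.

37711260990

C(39,16) = (39·38·37·36·35·34·33·32·31·30·29·28·27·26·25·24) / 16! = 789024790105300869120000 / 20922789888000 = 37711260990.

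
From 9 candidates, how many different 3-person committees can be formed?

84

This is C(9,3) = 84.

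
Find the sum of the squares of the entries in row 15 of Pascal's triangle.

155117520

Σ C(15,k)² is the coefficient of x^15 in (1+x)^15(1+x)^15 = (1+x)^30, i.e. C(30,15) = 155117520.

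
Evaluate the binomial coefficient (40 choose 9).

273438880

C(40,9) = (40·39·38·37·36·35·34·33·32) / 9! = 99225500774400 / 362880 = 273438880.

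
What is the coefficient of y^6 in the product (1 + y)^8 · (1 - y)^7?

-35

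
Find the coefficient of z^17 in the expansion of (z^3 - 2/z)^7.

-14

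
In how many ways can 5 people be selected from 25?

53130

This is C(25,5) = 53130.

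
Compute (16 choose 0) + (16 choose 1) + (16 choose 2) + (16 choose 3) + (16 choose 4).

1 + 16 + 120 + 560 + 1820 = 2517.

2517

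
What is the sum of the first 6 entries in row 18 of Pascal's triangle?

1 + 18 + 153 + 816 + 3060 + 8568 = 12616.

12616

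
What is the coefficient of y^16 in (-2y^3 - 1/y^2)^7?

-448

General term: C(7,j)·(-2y^3)^j·(-1/y^2)^(7-j), with y-exponent 3j − 2(7−j) = 5j − 14.
Set 5j − 14 = 16: j = 6.
C(7,6) = 7; (-2)^6 = 64; (-1)^1 = -1.
Coefficient = 7 · 64 · (-1) = -448.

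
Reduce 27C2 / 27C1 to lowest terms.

C(n,k+1)/C(n,k) = (n−k)/(k+1) = (27−1)/(1+1) = 26/2 = 13.

13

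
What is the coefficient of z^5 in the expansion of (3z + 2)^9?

The general term is C(9,j)·(3z)^j·(2)^(9-j); the z^5 term has j = 5.
C(9,5) = 126.
Coefficient = C(9,5) · 3^5 · 2^4 = 126 · 243 · 16 = 489888.

489888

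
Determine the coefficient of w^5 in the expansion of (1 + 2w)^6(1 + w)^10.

19764

Coefficient of w^5 = Σ_{j} C(6,j)·2^j·C(10,5-j)·1^(5-j) for j from 0 to 5.
= 252 + 2520 + 7200 + 7200 + 2400 + 192 = 19764.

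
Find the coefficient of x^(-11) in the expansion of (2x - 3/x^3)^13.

160123392

General term: C(13,j)·(2x)^j·(-3/x^3)^(13-j), with x-exponent 1j − 3(13−j) = 4j − 39.
Set 4j − 39 = -11: j = 7.
C(13,7) = 1716; 2^7 = 128; (-3)^6 = 729.
Coefficient = 1716 · 128 · 729 = 160123392.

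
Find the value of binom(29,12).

C(29,12) = (29·28·27·26·25·24·23·22·21·20·19·18) / 12! = 24858235898496000 / 479001600 = 51895935.

51895935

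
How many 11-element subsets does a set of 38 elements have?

1203322288

C(38,11) = (38·37·36·35·34·33·32·31·30·29·28) / 11! = 48032775105638400 / 39916800 = 1203322288.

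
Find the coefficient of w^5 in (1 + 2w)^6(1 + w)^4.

2364

Coefficient of w^5 = Σ_{j} C(6,j)·2^j·C(4,5-j)·1^(5-j) for j from 1 to 5.
= 12 + 240 + 960 + 960 + 192 = 2364.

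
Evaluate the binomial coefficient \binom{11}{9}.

55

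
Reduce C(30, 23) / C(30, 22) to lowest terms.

8/23

C(n,k+1)/C(n,k) = (n−k)/(k+1) = (30−22)/(22+1) = 8/23.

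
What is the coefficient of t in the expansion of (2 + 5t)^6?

The general term is C(6,j)·(2)^j·(5t)^(6-j); the t^1 term has j = 5.
C(6,5) = 6.
Coefficient = C(6,5) · 2^5 · 5^1 = 6 · 32 · 5 = 960.

960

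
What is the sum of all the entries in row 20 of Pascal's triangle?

1048576

The entries of row 20 sum to 2^20 = 1048576.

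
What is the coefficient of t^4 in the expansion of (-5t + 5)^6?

The general term is C(6,j)·(-5t)^j·(5)^(6-j); the t^4 term has j = 4.
C(6,4) = 15.
Coefficient = C(6,4) · (-5)^4 · 5^2 = 15 · 625 · 25 = 234375.

234375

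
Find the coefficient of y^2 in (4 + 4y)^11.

230686720

The general term is C(11,j)·(4)^j·(4y)^(11-j); the y^2 term has j = 9.
C(11,9) = 55.
Coefficient = C(11,9) · 4^9 · 4^2 = 55 · 262144 · 16 = 230686720.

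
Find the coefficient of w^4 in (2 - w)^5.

The general term is C(5,j)·(2)^j·(-w)^(5-j); the w^4 term has j = 1.
C(5,1) = 5.
Coefficient = C(5,1) · 2^1 = 5 · 2 = 10.

10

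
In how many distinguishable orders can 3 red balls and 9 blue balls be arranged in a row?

Choose positions for the red balls: C(12,3) = 220.

220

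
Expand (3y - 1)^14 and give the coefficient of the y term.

The general term is C(14,j)·(3y)^j·(-1)^(14-j); the y^1 term has j = 1.
C(14,1) = 14.
Coefficient = C(14,1) · 3^1 · (-1)^13 = 14 · 3 · (-1) = -42.

-42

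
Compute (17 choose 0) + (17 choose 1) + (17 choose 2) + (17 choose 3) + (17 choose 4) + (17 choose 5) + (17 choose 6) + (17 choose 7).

41226

1 + 17 + 136 + 680 + 2380 + 6188 + 12376 + 19448 = 41226.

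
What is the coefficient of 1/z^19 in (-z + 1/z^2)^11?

General term: C(11,j)·(-z)^j·(1/z^2)^(11-j), with z-exponent 1j − 2(11−j) = 3j − 22.
Set 3j − 22 = -19: j = 1.
C(11,1) = 11; (-1)^1 = -1; 1^10 = 1.
Coefficient = 11 · (-1) · 1 = -11.

-11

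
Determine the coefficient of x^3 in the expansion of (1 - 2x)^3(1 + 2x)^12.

456

Coefficient of x^3 = Σ_{j} C(3,j)·(-2)^j·C(12,3-j)·2^(3-j) for j from 0 to 3.
= 1760 + (-1584) + 288 + (-8) = 456.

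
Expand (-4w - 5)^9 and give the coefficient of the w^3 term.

-84000000

The general term is C(9,j)·(-4w)^j·(-5)^(9-j); the w^3 term has j = 3.
C(9,3) = 84.
Coefficient = C(9,3) · (-4)^3 · (-5)^6 = 84 · (-64) · 15625 = -84000000.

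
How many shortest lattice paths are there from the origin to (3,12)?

455

Each path is a sequence of 15 steps with 3 rights: C(15,3) = 455.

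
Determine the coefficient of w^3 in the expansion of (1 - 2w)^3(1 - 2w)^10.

-2288

(1 - 2w)^3(1 - 2w)^10 = (1 - 2w)^13, so the coefficient of w^3 is C(13,3)·(-2)^3 = 286·-8 = -2288.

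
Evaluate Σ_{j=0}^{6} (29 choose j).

1 + 29 + 406 + 3654 + 23751 + 118755 + 475020 = 621616.

621616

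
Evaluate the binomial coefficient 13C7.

C(13,7) = C(13,6) by symmetry.
C(13,6) = (13·12·11·10·9·8) / 6! = 1235520 / 720 = 1716.

1716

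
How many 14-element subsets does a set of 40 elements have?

23206929840

C(40,14) = (40·39·38·37·36·35·34·33·32·31·30·29·28·27) / 14! = 2023140487449489408000 / 87178291200 = 23206929840.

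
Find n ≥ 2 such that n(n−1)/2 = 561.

n(n−1)/2 = 561 ⇒ n(n−1) = 1122. Since 34·33 = 1122, n = 34.

34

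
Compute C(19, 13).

27132

C(19,13) = C(19,6) by symmetry.
C(19,6) = (19·18·17·16·15·14) / 6! = 19535040 / 720 = 27132.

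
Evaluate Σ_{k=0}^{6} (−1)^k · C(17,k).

8008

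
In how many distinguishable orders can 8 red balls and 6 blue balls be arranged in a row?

Choose positions for the red balls: C(14,8) = 3003.

3003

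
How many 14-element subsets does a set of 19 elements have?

C(19,14) = C(19,5) by symmetry.
C(19,5) = (19·18·17·16·15) / 5! = 1395360 / 120 = 11628.

11628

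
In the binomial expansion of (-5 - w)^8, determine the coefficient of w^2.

437500

The general term is C(8,j)·(-5)^j·(-w)^(8-j); the w^2 term has j = 6.
C(8,6) = 28.
Coefficient = C(8,6) · (-5)^6 = 28 · 15625 = 437500.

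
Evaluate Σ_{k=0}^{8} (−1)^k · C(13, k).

495

The partial alternating sum Σ_{k=0}^{8} (−1)^k C(13,k) = (−1)^8 C(12,8) = 495.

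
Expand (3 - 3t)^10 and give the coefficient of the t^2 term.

2657205

The general term is C(10,j)·(3)^j·(-3t)^(10-j); the t^2 term has j = 8.
C(10,8) = 45.
Coefficient = C(10,8) · 3^8 · (-3)^2 = 45 · 6561 · 9 = 2657205.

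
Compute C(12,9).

220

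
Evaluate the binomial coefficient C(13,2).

78

C(13,2) = (13·12) / 2! = 156 / 2 = 78.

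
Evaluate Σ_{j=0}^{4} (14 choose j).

1471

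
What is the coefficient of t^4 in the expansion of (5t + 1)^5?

3125

The general term is C(5,j)·(5t)^j·(1)^(5-j); the t^4 term has j = 4.
C(5,4) = 5.
Coefficient = C(5,4) · 5^4 = 5 · 625 = 3125.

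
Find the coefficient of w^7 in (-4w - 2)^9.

-2359296

The general term is C(9,j)·(-4w)^j·(-2)^(9-j); the w^7 term has j = 7.
C(9,7) = 36.
Coefficient = C(9,7) · (-4)^7 · (-2)^2 = 36 · (-16384) · 4 = -2359296.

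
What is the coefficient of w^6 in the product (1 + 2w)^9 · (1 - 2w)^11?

-3072

Coefficient of w^6 = Σ_{j} C(9,j)·2^j·C(11,6-j)·(-2)^(6-j) for j from 0 to 6.
= 29568 + (-266112) + 760320 + (-887040) + 443520 + (-88704) + 5376 = -3072.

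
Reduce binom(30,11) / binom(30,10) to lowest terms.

C(n,k+1)/C(n,k) = (n−k)/(k+1) = (30−10)/(10+1) = 20/11.

20/11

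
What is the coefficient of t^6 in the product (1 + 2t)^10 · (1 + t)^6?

Coefficient of t^6 = Σ_{j} C(10,j)·2^j·C(6,6-j)·1^(6-j) for j from 0 to 6.
= 1 + 120 + 2700 + 19200 + 50400 + 48384 + 13440 = 134245.

134245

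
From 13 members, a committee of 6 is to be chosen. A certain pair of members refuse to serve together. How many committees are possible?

1386

All 6-subsets: C(13,6) = 1716. Those containing both fixed elements: C(11,4) = 330.
1716 − 330 = 1386.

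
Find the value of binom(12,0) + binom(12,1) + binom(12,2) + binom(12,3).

299

1 + 12 + 66 + 220 = 299.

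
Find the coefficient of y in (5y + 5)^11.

The general term is C(11,j)·(5y)^j·(5)^(11-j); the y^1 term has j = 1.
C(11,1) = 11.
Coefficient = C(11,1) · 5^1 · 5^10 = 11 · 5 · 9765625 = 537109375.

537109375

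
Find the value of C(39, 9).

211915132

C(39,9) = (39·38·37·36·35·34·33·32·31) / 9! = 76899763100160 / 362880 = 211915132.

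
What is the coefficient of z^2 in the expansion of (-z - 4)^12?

69206016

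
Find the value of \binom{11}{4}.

330

C(11,4) = (11·10·9·8) / 4! = 7920 / 24 = 330.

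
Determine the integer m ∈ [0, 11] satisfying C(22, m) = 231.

C(22,m) increases on 0 ≤ m ≤ 11. C(22,1) = 22 and C(22,2) = 231, so m = 2.

2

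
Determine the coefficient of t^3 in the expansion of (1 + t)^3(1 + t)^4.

35

(1 + t)^3(1 + t)^4 = (1 + t)^7, so the coefficient of t^3 is C(7,3)·1^3 = 35·1 = 35.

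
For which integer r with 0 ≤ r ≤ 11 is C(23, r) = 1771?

C(23,r) increases on 0 ≤ r ≤ 11. C(23,2) = 253 and C(23,3) = 1771, so r = 3.

3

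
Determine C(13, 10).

286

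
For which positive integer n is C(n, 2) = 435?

n(n−1)/2 = 435 ⇒ n(n−1) = 870. Since 30·29 = 870, n = 30.

30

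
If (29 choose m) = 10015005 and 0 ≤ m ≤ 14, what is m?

C(29,m) increases on 0 ≤ m ≤ 14. C(29,8) = 4292145 and C(29,9) = 10015005, so m = 9.

9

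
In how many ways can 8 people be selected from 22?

319770

This is C(22,8) = 319770.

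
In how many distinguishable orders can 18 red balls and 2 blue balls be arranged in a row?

190

Choose positions for the red balls: C(20,18) = 190.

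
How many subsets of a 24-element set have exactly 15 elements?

Choose the 15 positions: C(24,15) = 1307504.

1307504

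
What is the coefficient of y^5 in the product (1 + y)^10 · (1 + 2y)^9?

Coefficient of y^5 = Σ_{j} C(10,j)·1^j·C(9,5-j)·2^(5-j) for j from 0 to 5.
= 4032 + 20160 + 30240 + 17280 + 3780 + 252 = 75744.

75744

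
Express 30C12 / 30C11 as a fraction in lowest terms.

C(n,k+1)/C(n,k) = (n−k)/(k+1) = (30−11)/(11+1) = 19/12.

19/12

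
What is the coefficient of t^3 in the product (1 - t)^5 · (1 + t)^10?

Coefficient of t^3 = Σ_{j} C(5,j)·(-1)^j·C(10,3-j)·1^(3-j) for j from 0 to 3.
= 120 + (-225) + 100 + (-10) = -15.

-15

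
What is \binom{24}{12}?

C(24,12) = (24·23·22·21·20·19·18·17·16·15·14·13) / 12! = 1295295050649600 / 479001600 = 2704156.

2704156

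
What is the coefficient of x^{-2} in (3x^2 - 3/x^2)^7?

76545

General term: C(7,j)·(3x^2)^j·(-3/x^2)^(7-j), with x-exponent 2j − 2(7−j) = 4j − 14.
Set 4j − 14 = -2: j = 3.
C(7,3) = 35; 3^3 = 27; (-3)^4 = 81.
Coefficient = 35 · 27 · 81 = 76545.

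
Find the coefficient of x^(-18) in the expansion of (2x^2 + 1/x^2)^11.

22

General term: C(11,j)·(2x^2)^j·(1/x^2)^(11-j), with x-exponent 2j − 2(11−j) = 4j − 22.
Set 4j − 22 = -18: j = 1.
C(11,1) = 11; 2^1 = 2; 1^10 = 1.
Coefficient = 11 · 2 · 1 = 22.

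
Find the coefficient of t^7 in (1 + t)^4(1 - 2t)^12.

Coefficient of t^7 = Σ_{j} C(4,j)·1^j·C(12,7-j)·(-2)^(7-j) for j from 0 to 4.
= (-101376) + 236544 + (-152064) + 31680 + (-1760) = 13024.

13024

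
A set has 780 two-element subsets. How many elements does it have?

40

n(n−1)/2 = 780 ⇒ n(n−1) = 1560. Since 40·39 = 1560, n = 40.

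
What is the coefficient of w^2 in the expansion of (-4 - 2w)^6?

The general term is C(6,j)·(-4)^j·(-2w)^(6-j); the w^2 term has j = 4.
C(6,4) = 15.
Coefficient = C(6,4) · (-4)^4 · (-2)^2 = 15 · 256 · 4 = 15360.

15360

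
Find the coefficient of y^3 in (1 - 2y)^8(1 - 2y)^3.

(1 - 2y)^8(1 - 2y)^3 = (1 - 2y)^11, so the coefficient of y^3 is C(11,3)·(-2)^3 = 165·-8 = -1320.

-1320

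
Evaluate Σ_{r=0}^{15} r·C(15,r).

245760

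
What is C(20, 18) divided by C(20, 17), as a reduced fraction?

1/6

C(n,k+1)/C(n,k) = (n−k)/(k+1) = (20−17)/(17+1) = 3/18 = 1/6.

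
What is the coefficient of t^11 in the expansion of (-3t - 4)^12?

The general term is C(12,j)·(-3t)^j·(-4)^(12-j); the t^11 term has j = 11.
C(12,11) = 12.
Coefficient = C(12,11) · (-3)^11 · (-4)^1 = 12 · (-177147) · (-4) = 8503056.

8503056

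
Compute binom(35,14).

2319959400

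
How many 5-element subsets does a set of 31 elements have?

169911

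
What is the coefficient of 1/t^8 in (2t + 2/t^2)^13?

General term: C(13,j)·(2t)^j·(2/t^2)^(13-j), with t-exponent 1j − 2(13−j) = 3j − 26.
Set 3j − 26 = -8: j = 6.
C(13,6) = 1716; 2^6 = 64; 2^7 = 128.
Coefficient = 1716 · 64 · 128 = 14057472.

14057472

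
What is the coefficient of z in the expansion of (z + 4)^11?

The general term is C(11,j)·(z)^j·(4)^(11-j); the z^1 term has j = 1.
C(11,1) = 11.
Coefficient = C(11,1) · 4^10 = 11 · 1048576 = 11534336.

11534336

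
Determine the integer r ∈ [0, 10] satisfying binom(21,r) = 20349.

5

C(21,r) increases on 0 ≤ r ≤ 10. C(21,4) = 5985 and C(21,5) = 20349, so r = 5.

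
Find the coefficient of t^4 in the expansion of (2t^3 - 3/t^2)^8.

90720

General term: C(8,j)·(2t^3)^j·(-3/t^2)^(8-j), with t-exponent 3j − 2(8−j) = 5j − 16.
Set 5j − 16 = 4: j = 4.
C(8,4) = 70; 2^4 = 16; (-3)^4 = 81.
Coefficient = 70 · 16 · 81 = 90720.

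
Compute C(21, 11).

352716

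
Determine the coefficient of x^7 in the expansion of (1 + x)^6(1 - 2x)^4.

-24

Coefficient of x^7 = Σ_{j} C(6,j)·1^j·C(4,7-j)·(-2)^(7-j) for j from 3 to 6.
= 320 + (-480) + 144 + (-8) = -24.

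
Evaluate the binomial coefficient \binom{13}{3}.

C(13,3) = (13·12·11) / 3! = 1716 / 6 = 286.

286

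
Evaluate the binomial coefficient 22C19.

1540

C(22,19) = C(22,3) by symmetry.
C(22,3) = (22·21·20) / 3! = 9240 / 6 = 1540.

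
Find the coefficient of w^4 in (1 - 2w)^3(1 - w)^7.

553

Coefficient of w^4 = Σ_{j} C(3,j)·(-2)^j·C(7,4-j)·(-1)^(4-j) for j from 0 to 3.
= 35 + 210 + 252 + 56 = 553.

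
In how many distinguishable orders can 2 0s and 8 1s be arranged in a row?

45

Choose positions for the 0s: C(10,2) = 45.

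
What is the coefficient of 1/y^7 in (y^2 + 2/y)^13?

159744

General term: C(13,j)·(y^2)^j·(2/y)^(13-j), with y-exponent 2j − 1(13−j) = 3j − 13.
Set 3j − 13 = -7: j = 2.
C(13,2) = 78; 1^2 = 1; 2^11 = 2048.
Coefficient = 78 · 1 · 2048 = 159744.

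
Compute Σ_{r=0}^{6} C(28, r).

1 + 28 + 378 + 3276 + 20475 + 98280 + 376740 = 499178.

499178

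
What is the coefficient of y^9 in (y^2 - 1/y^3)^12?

-220

General term: C(12,j)·(y^2)^j·(-1/y^3)^(12-j), with y-exponent 2j − 3(12−j) = 5j − 36.
Set 5j − 36 = 9: j = 9.
C(12,9) = 220; 1^9 = 1; (-1)^3 = -1.
Coefficient = 220 · 1 · (-1) = -220.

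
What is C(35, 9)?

C(35,9) = (35·34·33·32·31·30·29·28·27) / 9! = 25622035084800 / 362880 = 70607460.

70607460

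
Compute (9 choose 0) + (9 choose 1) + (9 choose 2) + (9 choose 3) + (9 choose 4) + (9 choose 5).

382

1 + 9 + 36 + 84 + 126 + 126 = 382.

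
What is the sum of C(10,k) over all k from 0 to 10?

The entries of row 10 sum to 2^10 = 1024.

1024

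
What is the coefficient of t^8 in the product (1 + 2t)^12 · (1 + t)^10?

9007965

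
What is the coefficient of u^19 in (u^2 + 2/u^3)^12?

24

General term: C(12,j)·(u^2)^j·(2/u^3)^(12-j), with u-exponent 2j − 3(12−j) = 5j − 36.
Set 5j − 36 = 19: j = 11.
C(12,11) = 12; 1^11 = 1; 2^1 = 2.
Coefficient = 12 · 1 · 2 = 24.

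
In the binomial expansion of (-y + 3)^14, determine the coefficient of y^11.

-9828

The general term is C(14,j)·(-y)^j·(3)^(14-j); the y^11 term has j = 11.
C(14,11) = 364.
Coefficient = C(14,11) · (-1)^11 · 3^3 = 364 · (-1) · 27 = -9828.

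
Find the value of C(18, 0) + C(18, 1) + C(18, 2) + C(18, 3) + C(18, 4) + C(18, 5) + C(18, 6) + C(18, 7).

1 + 18 + 153 + 816 + 3060 + 8568 + 18564 + 31824 = 63004.

63004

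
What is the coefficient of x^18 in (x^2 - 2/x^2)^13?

General term: C(13,j)·(x^2)^j·(-2/x^2)^(13-j), with x-exponent 2j − 2(13−j) = 4j − 26.
Set 4j − 26 = 18: j = 11.
C(13,11) = 78; 1^11 = 1; (-2)^2 = 4.
Coefficient = 78 · 1 · 4 = 312.

312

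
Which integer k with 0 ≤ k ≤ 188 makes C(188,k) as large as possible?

C(188,k) is maximized at k = 188/2 = 94.

94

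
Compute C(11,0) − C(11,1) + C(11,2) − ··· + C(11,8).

45

The partial alternating sum Σ_{k=0}^{8} (−1)^k C(11,k) = (−1)^8 C(10,8) = 45.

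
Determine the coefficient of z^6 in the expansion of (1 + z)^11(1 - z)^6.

Coefficient of z^6 = Σ_{j} C(11,j)·1^j·C(6,6-j)·(-1)^(6-j) for j from 0 to 6.
= 1 + (-66) + 825 + (-3300) + 4950 + (-2772) + 462 = 100.

100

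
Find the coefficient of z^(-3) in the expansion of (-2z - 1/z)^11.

General term: C(11,j)·(-2z)^j·(-1/z)^(11-j), with z-exponent 1j − 1(11−j) = 2j − 11.
Set 2j − 11 = -3: j = 4.
C(11,4) = 330; (-2)^4 = 16; (-1)^7 = -1.
Coefficient = 330 · 16 · (-1) = -5280.

-5280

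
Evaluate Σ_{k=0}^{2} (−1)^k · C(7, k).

The partial alternating sum Σ_{k=0}^{2} (−1)^k C(7,k) = (−1)^2 C(6,2) = 15.

15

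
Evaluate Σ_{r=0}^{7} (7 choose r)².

3432

Σ C(7,r)² is the coefficient of x^7 in (1+x)^7(1+x)^7 = (1+x)^14, i.e. C(14,7) = 3432.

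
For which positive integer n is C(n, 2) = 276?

24

n(n−1)/2 = 276 ⇒ n(n−1) = 552. Since 24·23 = 552, n = 24.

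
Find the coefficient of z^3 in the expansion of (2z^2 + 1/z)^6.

160

General term: C(6,j)·(2z^2)^j·(1/z)^(6-j), with z-exponent 2j − 1(6−j) = 3j − 6.
Set 3j − 6 = 3: j = 3.
C(6,3) = 20; 2^3 = 8; 1^3 = 1.
Coefficient = 20 · 8 · 1 = 160.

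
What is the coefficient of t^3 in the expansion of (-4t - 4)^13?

The general term is C(13,j)·(-4t)^j·(-4)^(13-j); the t^3 term has j = 3.
C(13,3) = 286.
Coefficient = C(13,3) · (-4)^3 · (-4)^10 = 286 · (-64) · 1048576 = -19193135104.

-19193135104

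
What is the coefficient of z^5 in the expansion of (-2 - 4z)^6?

12288

The general term is C(6,j)·(-2)^j·(-4z)^(6-j); the z^5 term has j = 1.
C(6,1) = 6.
Coefficient = C(6,1) · (-2)^1 · (-4)^5 = 6 · (-2) · (-1024) = 12288.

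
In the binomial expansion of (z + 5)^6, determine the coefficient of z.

The general term is C(6,j)·(z)^j·(5)^(6-j); the z^1 term has j = 1.
C(6,1) = 6.
Coefficient = C(6,1) · 5^5 = 6 · 3125 = 18750.

18750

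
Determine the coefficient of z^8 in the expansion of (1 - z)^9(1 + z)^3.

27

Coefficient of z^8 = Σ_{j} C(9,j)·(-1)^j·C(3,8-j)·1^(8-j) for j from 5 to 8.
= (-126) + 252 + (-108) + 9 = 27.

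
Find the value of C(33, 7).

4272048

C(33,7) = (33·32·31·30·29·28·27) / 7! = 21531121920 / 5040 = 4272048.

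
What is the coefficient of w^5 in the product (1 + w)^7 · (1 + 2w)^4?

Coefficient of w^5 = Σ_{j} C(7,j)·1^j·C(4,5-j)·2^(5-j) for j from 1 to 5.
= 112 + 672 + 840 + 280 + 21 = 1925.

1925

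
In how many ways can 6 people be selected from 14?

3003

This is C(14,6) = 3003.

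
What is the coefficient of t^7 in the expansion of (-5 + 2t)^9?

115200

The general term is C(9,j)·(-5)^j·(2t)^(9-j); the t^7 term has j = 2.
C(9,2) = 36.
Coefficient = C(9,2) · (-5)^2 · 2^7 = 36 · 25 · 128 = 115200.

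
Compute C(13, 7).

1716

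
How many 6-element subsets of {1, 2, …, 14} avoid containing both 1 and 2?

2508

All 6-subsets: C(14,6) = 3003. Those containing both fixed elements: C(12,4) = 495.
3003 − 495 = 2508.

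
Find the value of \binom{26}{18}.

C(26,18) = C(26,8) by symmetry.
C(26,8) = (26·25·24·23·22·21·20·19) / 8! = 62990928000 / 40320 = 1562275.

1562275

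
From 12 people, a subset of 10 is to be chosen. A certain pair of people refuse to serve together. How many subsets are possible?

All 10-subsets: C(12,10) = 66. Those containing both fixed elements: C(10,8) = 45.
66 − 45 = 21.

21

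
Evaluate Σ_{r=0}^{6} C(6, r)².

By Vandermonde's identity, Σ C(6,r)² = C(12,6) = 924.

924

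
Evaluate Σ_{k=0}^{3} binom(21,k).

1562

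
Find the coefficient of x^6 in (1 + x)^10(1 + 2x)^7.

Coefficient of x^6 = Σ_{j} C(10,j)·1^j·C(7,6-j)·2^(6-j) for j from 0 to 6.
= 448 + 6720 + 25200 + 33600 + 17640 + 3528 + 210 = 87346.

87346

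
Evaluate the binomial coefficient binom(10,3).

C(10,3) = (10·9·8) / 3! = 720 / 6 = 120.

120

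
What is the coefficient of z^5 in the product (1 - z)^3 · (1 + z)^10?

-63

Coefficient of z^5 = Σ_{j} C(3,j)·(-1)^j·C(10,5-j)·1^(5-j) for j from 0 to 3.
= 252 + (-630) + 360 + (-45) = -63.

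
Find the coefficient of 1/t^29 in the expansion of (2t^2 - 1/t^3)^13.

General term: C(13,j)·(2t^2)^j·(-1/t^3)^(13-j), with t-exponent 2j − 3(13−j) = 5j − 39.
Set 5j − 39 = -29: j = 2.
C(13,2) = 78; 2^2 = 4; (-1)^11 = -1.
Coefficient = 78 · 4 · (-1) = -312.

-312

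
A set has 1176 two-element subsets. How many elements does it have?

49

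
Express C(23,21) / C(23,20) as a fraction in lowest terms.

C(n,k+1)/C(n,k) = (n−k)/(k+1) = (23−20)/(20+1) = 3/21 = 1/7.

1/7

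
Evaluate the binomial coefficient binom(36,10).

C(36,10) = (36·35·34·33·32·31·30·29·28·27) / 10! = 922393263052800 / 3628800 = 254186856.

254186856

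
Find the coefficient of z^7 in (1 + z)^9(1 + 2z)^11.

1480020

Coefficient of z^7 = Σ_{j} C(9,j)·1^j·C(11,7-j)·2^(7-j) for j from 0 to 7.
= 42240 + 266112 + 532224 + 443520 + 166320 + 27720 + 1848 + 36 = 1480020.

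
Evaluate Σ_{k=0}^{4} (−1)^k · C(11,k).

210

The partial alternating sum Σ_{k=0}^{4} (−1)^k C(11,k) = (−1)^4 C(10,4) = 210.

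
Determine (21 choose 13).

C(21,13) = C(21,8) by symmetry.
C(21,8) = (21·20·19·18·17·16·15·14) / 8! = 8204716800 / 40320 = 203490.

203490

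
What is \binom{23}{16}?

C(23,16) = C(23,7) by symmetry.
C(23,7) = (23·22·21·20·19·18·17) / 7! = 1235591280 / 5040 = 245157.

245157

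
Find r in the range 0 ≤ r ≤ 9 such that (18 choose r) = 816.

3

C(18,r) increases on 0 ≤ r ≤ 9. C(18,2) = 153 and C(18,3) = 816, so r = 3.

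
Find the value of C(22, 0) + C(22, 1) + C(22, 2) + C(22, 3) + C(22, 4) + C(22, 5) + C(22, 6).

110056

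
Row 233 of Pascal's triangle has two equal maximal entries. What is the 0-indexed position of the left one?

116

For odd n = 233, C(233,j) peaks at j = (n−1)/2 and (n+1)/2; the lesser is 116.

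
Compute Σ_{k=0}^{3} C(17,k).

1 + 17 + 136 + 680 = 834.

834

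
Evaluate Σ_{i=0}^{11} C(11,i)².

705432

Σ C(11,i)² is the coefficient of x^11 in (1+x)^11(1+x)^11 = (1+x)^22, i.e. C(22,11) = 705432.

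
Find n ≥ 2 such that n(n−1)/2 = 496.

32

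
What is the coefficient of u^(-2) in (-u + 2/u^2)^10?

General term: C(10,j)·(-u)^j·(2/u^2)^(10-j), with u-exponent 1j − 2(10−j) = 3j − 20.
Set 3j − 20 = -2: j = 6.
C(10,6) = 210; (-1)^6 = 1; 2^4 = 16.
Coefficient = 210 · 1 · 16 = 3360.

3360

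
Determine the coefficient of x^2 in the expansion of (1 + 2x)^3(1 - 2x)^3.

-12

Coefficient of x^2 = Σ_{j} C(3,j)·2^j·C(3,2-j)·(-2)^(2-j) for j from 0 to 2.
= 12 + (-36) + 12 = -12.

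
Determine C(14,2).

91

C(14,2) = (14·13) / 2! = 182 / 2 = 91.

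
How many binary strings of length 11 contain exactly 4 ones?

330

Choose the 4 positions: C(11,4) = 330.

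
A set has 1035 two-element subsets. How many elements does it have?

n(n−1)/2 = 1035 ⇒ n(n−1) = 2070. Since 46·45 = 2070, n = 46.

46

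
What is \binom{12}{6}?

924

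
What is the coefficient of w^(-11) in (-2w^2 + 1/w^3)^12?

-25344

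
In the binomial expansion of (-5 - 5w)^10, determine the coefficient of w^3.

The general term is C(10,j)·(-5)^j·(-5w)^(10-j); the w^3 term has j = 7.
C(10,7) = 120.
Coefficient = C(10,7) · (-5)^7 · (-5)^3 = 120 · (-78125) · (-125) = 1171875000.

1171875000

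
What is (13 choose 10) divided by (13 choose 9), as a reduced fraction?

C(n,k+1)/C(n,k) = (n−k)/(k+1) = (13−9)/(9+1) = 4/10 = 2/5.

2/5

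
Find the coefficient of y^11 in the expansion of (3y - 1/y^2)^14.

General term: C(14,j)·(3y)^j·(-1/y^2)^(14-j), with y-exponent 1j − 2(14−j) = 3j − 28.
Set 3j − 28 = 11: j = 13.
C(14,13) = 14; 3^13 = 1594323; (-1)^1 = -1.
Coefficient = 14 · 1594323 · (-1) = -22320522.

-22320522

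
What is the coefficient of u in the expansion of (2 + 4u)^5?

The general term is C(5,j)·(2)^j·(4u)^(5-j); the u^1 term has j = 4.
C(5,4) = 5.
Coefficient = C(5,4) · 2^4 · 4^1 = 5 · 16 · 4 = 320.

320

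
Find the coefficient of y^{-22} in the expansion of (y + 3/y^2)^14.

48361131

General term: C(14,j)·(y)^j·(3/y^2)^(14-j), with y-exponent 1j − 2(14−j) = 3j − 28.
Set 3j − 28 = -22: j = 2.
C(14,2) = 91; 1^2 = 1; 3^12 = 531441.
Coefficient = 91 · 1 · 531441 = 48361131.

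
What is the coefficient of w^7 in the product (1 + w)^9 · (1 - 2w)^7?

Coefficient of w^7 = Σ_{j} C(9,j)·1^j·C(7,7-j)·(-2)^(7-j) for j from 0 to 7.
= (-128) + 4032 + (-24192) + 47040 + (-35280) + 10584 + (-1176) + 36 = 916.

916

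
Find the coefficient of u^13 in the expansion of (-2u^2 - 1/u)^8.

General term: C(8,j)·(-2u^2)^j·(-1/u)^(8-j), with u-exponent 2j − 1(8−j) = 3j − 8.
Set 3j − 8 = 13: j = 7.
C(8,7) = 8; (-2)^7 = -128; (-1)^1 = -1.
Coefficient = 8 · (-128) · (-1) = 1024.

1024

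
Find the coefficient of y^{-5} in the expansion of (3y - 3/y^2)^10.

General term: C(10,j)·(3y)^j·(-3/y^2)^(10-j), with y-exponent 1j − 2(10−j) = 3j − 20.
Set 3j − 20 = -5: j = 5.
C(10,5) = 252; 3^5 = 243; (-3)^5 = -243.
Coefficient = 252 · 243 · (-243) = -14880348.

-14880348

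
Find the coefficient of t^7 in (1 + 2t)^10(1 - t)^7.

2983

Coefficient of t^7 = Σ_{j} C(10,j)·2^j·C(7,7-j)·(-1)^(7-j) for j from 0 to 7.
= (-1) + 140 + (-3780) + 33600 + (-117600) + 169344 + (-94080) + 15360 = 2983.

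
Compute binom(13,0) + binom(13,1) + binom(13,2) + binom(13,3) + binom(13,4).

1 + 13 + 78 + 286 + 715 = 1093.

1093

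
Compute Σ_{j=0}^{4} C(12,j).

794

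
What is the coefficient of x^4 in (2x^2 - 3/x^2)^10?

1088640

General term: C(10,j)·(2x^2)^j·(-3/x^2)^(10-j), with x-exponent 2j − 2(10−j) = 4j − 20.
Set 4j − 20 = 4: j = 6.
C(10,6) = 210; 2^6 = 64; (-3)^4 = 81.
Coefficient = 210 · 64 · 81 = 1088640.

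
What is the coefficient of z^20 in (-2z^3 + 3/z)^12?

10264320

General term: C(12,j)·(-2z^3)^j·(3/z)^(12-j), with z-exponent 3j − 1(12−j) = 4j − 12.
Set 4j − 12 = 20: j = 8.
C(12,8) = 495; (-2)^8 = 256; 3^4 = 81.
Coefficient = 495 · 256 · 81 = 10264320.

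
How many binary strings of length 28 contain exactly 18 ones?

13123110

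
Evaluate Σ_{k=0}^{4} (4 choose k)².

70

By Vandermonde's identity, Σ C(4,k)² = C(8,4) = 70.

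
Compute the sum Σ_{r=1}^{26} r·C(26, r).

872415232

Differentiating (1+x)^26 and setting x=1: Σ r·C(26,r) = 26·2^25 = 872415232.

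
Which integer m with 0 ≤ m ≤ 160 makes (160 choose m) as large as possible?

80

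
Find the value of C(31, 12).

C(31,12) = (31·30·29·28·27·26·25·24·23·22·21·20) / 12! = 67596957267840000 / 479001600 = 141120525.

141120525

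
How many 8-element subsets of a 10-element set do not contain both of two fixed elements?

All 8-subsets: C(10,8) = 45. Those containing both fixed elements: C(8,6) = 28.
45 − 28 = 17.

17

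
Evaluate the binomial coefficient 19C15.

3876

C(19,15) = C(19,4) by symmetry.
C(19,4) = (19·18·17·16) / 4! = 93024 / 24 = 3876.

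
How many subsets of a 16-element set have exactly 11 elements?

Choose the 11 positions: C(16,11) = 4368.

4368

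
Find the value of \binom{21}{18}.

1330

C(21,18) = C(21,3) by symmetry.
C(21,3) = (21·20·19) / 3! = 7980 / 6 = 1330.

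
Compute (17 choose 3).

C(17,3) = (17·16·15) / 3! = 4080 / 6 = 680.

680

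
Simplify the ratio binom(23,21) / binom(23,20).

C(n,k+1)/C(n,k) = (n−k)/(k+1) = (23−20)/(20+1) = 3/21 = 1/7.

1/7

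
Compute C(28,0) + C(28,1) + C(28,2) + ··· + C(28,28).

268435456

The entries of row 28 sum to 2^28 = 268435456.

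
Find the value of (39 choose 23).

37711260990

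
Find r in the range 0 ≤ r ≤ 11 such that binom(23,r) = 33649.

C(23,r) increases on 0 ≤ r ≤ 11. C(23,4) = 8855 and C(23,5) = 33649, so r = 5.

5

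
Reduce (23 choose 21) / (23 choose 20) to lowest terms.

1/7

C(n,k+1)/C(n,k) = (n−k)/(k+1) = (23−20)/(20+1) = 3/21 = 1/7.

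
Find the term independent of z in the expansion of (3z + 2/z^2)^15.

General term: C(15,j)·(3z)^j·(2/z^2)^(15-j), with z-exponent 1j − 2(15−j) = 3j − 30.
Set 3j − 30 = 0: j = 10.
C(15,10) = 3003; 3^10 = 59049; 2^5 = 32.
Coefficient = 3003 · 59049 · 32 = 5674372704.

5674372704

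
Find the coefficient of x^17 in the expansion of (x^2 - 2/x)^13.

General term: C(13,j)·(x^2)^j·(-2/x)^(13-j), with x-exponent 2j − 1(13−j) = 3j − 13.
Set 3j − 13 = 17: j = 10.
C(13,10) = 286; 1^10 = 1; (-2)^3 = -8.
Coefficient = 286 · 1 · (-8) = -2288.

-2288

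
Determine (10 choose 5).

252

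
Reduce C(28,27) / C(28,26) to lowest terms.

2/27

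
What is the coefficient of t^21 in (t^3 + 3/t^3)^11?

General term: C(11,j)·(t^3)^j·(3/t^3)^(11-j), with t-exponent 3j − 3(11−j) = 6j − 33.
Set 6j − 33 = 21: j = 9.
C(11,9) = 55; 1^9 = 1; 3^2 = 9.
Coefficient = 55 · 1 · 9 = 495.

495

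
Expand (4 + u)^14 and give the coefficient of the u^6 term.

The general term is C(14,j)·(4)^j·(u)^(14-j); the u^6 term has j = 8.
C(14,8) = 3003.
Coefficient = C(14,8) · 4^8 = 3003 · 65536 = 196804608.

196804608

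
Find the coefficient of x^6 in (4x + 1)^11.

1892352

The general term is C(11,j)·(4x)^j·(1)^(11-j); the x^6 term has j = 6.
C(11,6) = 462.
Coefficient = C(11,6) · 4^6 = 462 · 4096 = 1892352.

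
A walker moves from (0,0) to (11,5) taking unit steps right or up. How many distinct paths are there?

Each path is a sequence of 16 steps with 11 rights: C(16,11) = 4368.

4368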